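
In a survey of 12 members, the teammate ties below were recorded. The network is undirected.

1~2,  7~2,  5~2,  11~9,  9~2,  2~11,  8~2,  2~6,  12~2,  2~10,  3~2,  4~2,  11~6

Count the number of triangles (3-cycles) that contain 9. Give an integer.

1

9's neighbors: 2 and 11.
Neighbor pairs that are themselves tied: 9–2–11. Each forms one triangle with 9, for 1 in total.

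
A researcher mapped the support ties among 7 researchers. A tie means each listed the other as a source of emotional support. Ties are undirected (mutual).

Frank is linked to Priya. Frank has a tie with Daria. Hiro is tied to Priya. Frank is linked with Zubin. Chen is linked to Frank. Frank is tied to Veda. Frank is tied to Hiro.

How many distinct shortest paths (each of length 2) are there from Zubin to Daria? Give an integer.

1

The shortest distance is 2, and the only length-2 path is Zubin–Frank–Daria. So there is exactly 1 shortest path.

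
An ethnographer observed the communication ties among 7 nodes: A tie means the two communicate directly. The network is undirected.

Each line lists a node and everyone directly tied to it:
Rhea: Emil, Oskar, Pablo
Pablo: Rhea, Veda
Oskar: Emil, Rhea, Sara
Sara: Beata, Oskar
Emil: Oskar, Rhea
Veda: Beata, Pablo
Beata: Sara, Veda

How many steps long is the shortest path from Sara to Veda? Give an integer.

2

One shortest route is Sara – Beata – Veda, which uses 2 edges, and Sara and Veda are not directly tied, so nothing shorter exists. So d(Sara,Veda) = 2.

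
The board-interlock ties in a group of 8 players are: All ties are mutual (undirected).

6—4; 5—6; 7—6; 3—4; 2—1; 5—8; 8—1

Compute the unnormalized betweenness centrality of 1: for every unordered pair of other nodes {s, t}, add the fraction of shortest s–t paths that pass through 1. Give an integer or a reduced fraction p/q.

Pairs whose geodesics pass through 1 — 7–2: 1; 6–2: 1; 8–2: 1; 5–2: 1; 4–2: 1; 2–3: 1.
All other pairs contribute 0.
Summing the contributions gives betweenness(1) = 6.

6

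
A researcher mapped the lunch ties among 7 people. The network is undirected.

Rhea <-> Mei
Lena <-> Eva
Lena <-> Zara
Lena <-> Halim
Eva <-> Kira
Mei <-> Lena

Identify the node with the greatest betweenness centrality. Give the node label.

Lena

Unnormalized betweenness of each node: Eva:5, Halim:0, Kira:0, Lena:13, Mei:5, Rhea:0, Zara:0.
Lena has the largest value, 13, making it the main broker — the node through which the most shortest paths run.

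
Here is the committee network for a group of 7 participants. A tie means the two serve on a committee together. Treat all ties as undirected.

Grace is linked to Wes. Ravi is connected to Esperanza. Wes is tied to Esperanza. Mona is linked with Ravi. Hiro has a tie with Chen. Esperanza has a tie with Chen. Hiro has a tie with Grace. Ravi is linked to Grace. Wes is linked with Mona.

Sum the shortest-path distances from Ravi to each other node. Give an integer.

9

Distances from Ravi: Chen:2, Esperanza:1, Grace:1, Hiro:2, Mona:1, Wes:2.
Sum = 2 + 1 + 1 + 2 + 1 + 2 = 9.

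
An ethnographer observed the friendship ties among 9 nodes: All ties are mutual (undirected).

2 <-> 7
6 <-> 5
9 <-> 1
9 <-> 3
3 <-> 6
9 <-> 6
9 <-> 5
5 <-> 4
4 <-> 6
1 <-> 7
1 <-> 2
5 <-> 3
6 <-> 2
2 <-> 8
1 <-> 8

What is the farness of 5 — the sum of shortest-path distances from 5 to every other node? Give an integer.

14

Distances from 5: 1:2, 2:2, 3:1, 4:1, 6:1, 7:3, 8:3, 9:1.
Sum = 2 + 2 + 1 + 1 + 1 + 3 + 3 + 1 = 14.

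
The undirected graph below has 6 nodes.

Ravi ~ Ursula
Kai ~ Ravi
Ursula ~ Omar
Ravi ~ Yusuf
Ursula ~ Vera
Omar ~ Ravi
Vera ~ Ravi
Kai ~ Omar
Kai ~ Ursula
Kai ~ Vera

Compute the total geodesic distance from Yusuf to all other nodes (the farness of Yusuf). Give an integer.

Distances from Yusuf: Kai:2, Omar:2, Ravi:1, Ursula:2, Vera:2.
Sum = 2 + 2 + 1 + 2 + 2 = 9.

9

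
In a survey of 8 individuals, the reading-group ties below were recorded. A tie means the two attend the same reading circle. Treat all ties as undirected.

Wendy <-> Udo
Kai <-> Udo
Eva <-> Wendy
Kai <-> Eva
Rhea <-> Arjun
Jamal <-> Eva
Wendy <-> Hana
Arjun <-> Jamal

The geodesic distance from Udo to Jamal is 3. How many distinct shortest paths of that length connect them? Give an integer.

2

The shortest distance is 3. The length-3 paths are: Udo–Wendy–Eva–Jamal; Udo–Kai–Eva–Jamal.
That gives 2 distinct shortest paths.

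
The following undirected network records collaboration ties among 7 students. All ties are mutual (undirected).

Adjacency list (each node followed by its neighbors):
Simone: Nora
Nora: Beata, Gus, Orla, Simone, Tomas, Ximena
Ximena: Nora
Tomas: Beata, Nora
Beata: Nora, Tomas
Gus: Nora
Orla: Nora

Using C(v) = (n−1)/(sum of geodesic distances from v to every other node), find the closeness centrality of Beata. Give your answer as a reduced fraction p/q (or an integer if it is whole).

3/5

Distances from Beata: Gus:2, Nora:1, Orla:2, Simone:2, Tomas:1, Ximena:2. Sum = 10.
n = 7, so closeness = 6/10 = 3/5.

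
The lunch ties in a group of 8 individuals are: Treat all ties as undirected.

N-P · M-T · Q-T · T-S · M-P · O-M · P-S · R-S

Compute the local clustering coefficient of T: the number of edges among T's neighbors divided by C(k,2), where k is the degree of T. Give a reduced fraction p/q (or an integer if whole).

0

T's neighbors: M, Q, and S (k = 3).
Possible neighbor pairs: C(3,2) = 3. Edges among them: none → e = 0.
Clustering(T) = 0/3 = 0.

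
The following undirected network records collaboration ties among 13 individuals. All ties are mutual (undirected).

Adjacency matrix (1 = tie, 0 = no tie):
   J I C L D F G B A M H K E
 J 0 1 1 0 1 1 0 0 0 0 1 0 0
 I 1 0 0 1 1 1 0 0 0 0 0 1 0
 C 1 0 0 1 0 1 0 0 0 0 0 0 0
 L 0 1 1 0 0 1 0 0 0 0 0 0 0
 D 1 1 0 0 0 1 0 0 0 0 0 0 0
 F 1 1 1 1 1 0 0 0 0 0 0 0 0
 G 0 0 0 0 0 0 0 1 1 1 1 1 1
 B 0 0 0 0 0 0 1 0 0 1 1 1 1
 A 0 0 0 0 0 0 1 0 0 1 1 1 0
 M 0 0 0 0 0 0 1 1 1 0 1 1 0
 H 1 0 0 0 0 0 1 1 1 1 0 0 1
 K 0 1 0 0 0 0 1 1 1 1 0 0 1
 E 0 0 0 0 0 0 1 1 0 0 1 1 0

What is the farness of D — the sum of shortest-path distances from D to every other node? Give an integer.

Distances from D: A:3, B:3, C:2, E:3, F:1, G:3, H:2, I:1, J:1, K:2, L:2, M:3.
Sum = 3 + 3 + 2 + 3 + 1 + 3 + 2 + 1 + 1 + 2 + 2 + 3 = 26.

26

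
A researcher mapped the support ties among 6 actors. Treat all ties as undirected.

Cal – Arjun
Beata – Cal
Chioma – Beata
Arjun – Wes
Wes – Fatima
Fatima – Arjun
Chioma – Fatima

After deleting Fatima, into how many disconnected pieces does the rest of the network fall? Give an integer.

Fatima's neighbors (Arjun, Chioma, and Wes) remain reachable from one another through other ties, so the rest of the network stays in one piece.

1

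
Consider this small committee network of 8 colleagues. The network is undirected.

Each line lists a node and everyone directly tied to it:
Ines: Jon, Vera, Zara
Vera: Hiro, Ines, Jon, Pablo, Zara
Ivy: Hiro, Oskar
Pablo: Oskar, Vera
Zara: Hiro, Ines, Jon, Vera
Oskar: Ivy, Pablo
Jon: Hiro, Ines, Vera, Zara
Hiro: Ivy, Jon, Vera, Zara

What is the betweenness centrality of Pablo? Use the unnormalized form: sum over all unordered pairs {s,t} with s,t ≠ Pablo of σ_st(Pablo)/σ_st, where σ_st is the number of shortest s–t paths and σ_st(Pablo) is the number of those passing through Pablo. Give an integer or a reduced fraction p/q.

3

Pairs whose geodesics pass through Pablo — Oskar–Vera: 1; Oskar–Jon: 1/2; Oskar–Zara: 1/2; Oskar–Ines: 1.
All other pairs contribute 0.
Summing the contributions gives betweenness(Pablo) = 3.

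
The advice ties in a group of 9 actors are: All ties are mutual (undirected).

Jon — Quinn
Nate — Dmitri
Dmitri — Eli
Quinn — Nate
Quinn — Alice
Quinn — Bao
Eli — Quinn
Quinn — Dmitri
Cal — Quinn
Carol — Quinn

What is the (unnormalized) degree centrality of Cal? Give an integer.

1

Cal is directly tied to Quinn. That is 1 neighbor, so the degree of Cal is 1.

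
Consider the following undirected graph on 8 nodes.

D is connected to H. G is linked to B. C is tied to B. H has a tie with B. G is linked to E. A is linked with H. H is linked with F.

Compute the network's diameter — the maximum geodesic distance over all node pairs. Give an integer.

Eccentricity of each node (its greatest distance to any other): A:4, B:2, C:3, D:4, E:4, F:4, G:3, H:3.
The maximum eccentricity is 4, realized for instance by the pair E–F via E – G – B – H – F. So the diameter is 4.

4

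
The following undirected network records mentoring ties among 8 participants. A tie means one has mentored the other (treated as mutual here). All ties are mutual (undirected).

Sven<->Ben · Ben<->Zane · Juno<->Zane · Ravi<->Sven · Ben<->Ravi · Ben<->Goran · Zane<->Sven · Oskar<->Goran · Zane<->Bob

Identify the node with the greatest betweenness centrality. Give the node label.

Unnormalized betweenness of each node: Ben:23/2, Bob:0, Goran:6, Juno:0, Oskar:0, Ravi:0, Sven:3/2, Zane:11.
Ben has the largest value, 23/2, making it the main broker — the node through which the most shortest paths run.

Ben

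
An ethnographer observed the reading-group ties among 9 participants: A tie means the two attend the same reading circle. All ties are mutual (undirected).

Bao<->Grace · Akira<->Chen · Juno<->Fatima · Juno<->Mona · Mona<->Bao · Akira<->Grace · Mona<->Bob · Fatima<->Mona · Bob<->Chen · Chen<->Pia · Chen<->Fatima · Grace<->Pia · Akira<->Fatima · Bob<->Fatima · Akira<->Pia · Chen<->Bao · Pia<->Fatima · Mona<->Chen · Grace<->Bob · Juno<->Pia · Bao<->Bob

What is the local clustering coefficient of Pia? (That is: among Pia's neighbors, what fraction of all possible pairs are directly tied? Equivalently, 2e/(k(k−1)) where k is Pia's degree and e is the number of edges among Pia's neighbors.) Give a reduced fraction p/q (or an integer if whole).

1/2

Pia's neighbors: Akira, Chen, Fatima, Grace, and Juno (k = 5).
Possible neighbor pairs: C(5,2) = 10. Edges among them: Akira–Chen, Akira–Fatima, Akira–Grace, Chen–Fatima, Fatima–Juno → e = 5.
Clustering(Pia) = 5/10 = 1/2.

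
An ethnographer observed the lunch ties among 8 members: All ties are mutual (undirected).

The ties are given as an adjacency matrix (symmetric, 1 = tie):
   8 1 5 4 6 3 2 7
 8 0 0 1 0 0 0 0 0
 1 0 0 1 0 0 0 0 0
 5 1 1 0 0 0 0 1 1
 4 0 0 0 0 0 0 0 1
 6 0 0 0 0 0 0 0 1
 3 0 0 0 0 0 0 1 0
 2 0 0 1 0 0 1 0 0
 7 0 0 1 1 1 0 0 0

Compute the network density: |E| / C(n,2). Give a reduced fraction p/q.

There are 7 edges and 8 nodes, so the maximum possible is C(8,2) = 28.
Density = 7/28 = 1/4.

1/4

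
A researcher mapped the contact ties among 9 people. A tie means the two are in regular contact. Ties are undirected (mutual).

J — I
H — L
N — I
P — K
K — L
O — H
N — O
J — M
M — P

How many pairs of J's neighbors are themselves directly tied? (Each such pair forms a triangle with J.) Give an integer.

J's neighbors are I and M, but none of them are tied to each other, so no triangle contains J.

0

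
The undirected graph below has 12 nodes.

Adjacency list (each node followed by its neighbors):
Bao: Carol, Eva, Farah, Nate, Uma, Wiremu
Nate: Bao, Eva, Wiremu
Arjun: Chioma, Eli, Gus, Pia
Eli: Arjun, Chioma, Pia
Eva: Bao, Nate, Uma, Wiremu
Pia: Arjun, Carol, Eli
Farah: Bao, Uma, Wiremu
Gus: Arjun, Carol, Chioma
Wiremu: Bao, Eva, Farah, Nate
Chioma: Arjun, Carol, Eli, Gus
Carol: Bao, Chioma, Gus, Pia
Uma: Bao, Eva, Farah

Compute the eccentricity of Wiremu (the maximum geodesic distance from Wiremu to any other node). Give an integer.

Distances from Wiremu: Arjun:4, Bao:1, Carol:2, Chioma:3, Eli:4, Eva:1, Farah:1, Gus:3, Nate:1, Pia:3, Uma:2.
The largest is 4 (to Arjun and Eli), so the eccentricity of Wiremu is 4.

4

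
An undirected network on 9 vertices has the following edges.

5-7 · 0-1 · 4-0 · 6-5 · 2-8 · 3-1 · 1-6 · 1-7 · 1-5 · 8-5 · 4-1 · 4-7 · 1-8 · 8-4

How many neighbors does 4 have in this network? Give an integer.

4

4 is directly tied to 0, 1, 7, and 8. That is 4 neighbors, so the degree of 4 is 4.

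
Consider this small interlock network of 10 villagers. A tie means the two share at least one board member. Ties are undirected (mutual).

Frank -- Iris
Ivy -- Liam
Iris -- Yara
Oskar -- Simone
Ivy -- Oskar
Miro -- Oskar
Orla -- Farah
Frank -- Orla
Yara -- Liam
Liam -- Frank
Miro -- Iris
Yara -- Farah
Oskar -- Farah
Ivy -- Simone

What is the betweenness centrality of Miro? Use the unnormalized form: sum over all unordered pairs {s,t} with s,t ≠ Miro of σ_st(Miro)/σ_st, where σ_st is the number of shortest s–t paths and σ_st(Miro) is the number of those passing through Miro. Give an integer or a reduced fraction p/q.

8/3

Pairs whose geodesics pass through Miro — Ivy–Iris: 1/3; Simone–Iris: 1; Oskar–Iris: 1; Oskar–Frank: 1/3.
All other pairs contribute 0.
Summing the contributions gives betweenness(Miro) = 8/3.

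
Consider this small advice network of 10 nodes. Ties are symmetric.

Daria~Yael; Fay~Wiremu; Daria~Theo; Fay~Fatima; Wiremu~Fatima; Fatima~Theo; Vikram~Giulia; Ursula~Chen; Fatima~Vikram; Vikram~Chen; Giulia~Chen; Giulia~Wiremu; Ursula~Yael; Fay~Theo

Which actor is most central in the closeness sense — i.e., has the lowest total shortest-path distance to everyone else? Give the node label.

Farness (sum of distances to all others) for each node — Chen:18, Daria:21, Fatima:16, Fay:19, Giulia:19, Theo:18, Ursula:21, Vikram:17, Wiremu:19, Yael:22.
The smallest farness is 16, for Fatima, so Fatima has the highest closeness.

Fatima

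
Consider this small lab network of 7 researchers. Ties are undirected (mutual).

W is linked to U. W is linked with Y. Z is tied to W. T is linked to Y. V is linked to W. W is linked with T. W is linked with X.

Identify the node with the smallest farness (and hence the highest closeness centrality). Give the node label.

Farness (sum of distances to all others) for each node — T:10, U:11, V:11, W:6, X:11, Y:10, Z:11.
The smallest farness is 6, for W, so W has the highest closeness.

W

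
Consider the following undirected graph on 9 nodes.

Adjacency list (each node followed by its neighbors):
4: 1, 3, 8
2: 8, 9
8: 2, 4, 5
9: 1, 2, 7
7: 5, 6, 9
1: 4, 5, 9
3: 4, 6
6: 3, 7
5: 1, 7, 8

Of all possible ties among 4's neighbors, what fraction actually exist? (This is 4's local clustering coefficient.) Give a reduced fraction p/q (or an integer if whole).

0

4's neighbors: 1, 3, and 8 (k = 3).
Possible neighbor pairs: C(3,2) = 3. Edges among them: none → e = 0.
Clustering(4) = 0/3 = 0.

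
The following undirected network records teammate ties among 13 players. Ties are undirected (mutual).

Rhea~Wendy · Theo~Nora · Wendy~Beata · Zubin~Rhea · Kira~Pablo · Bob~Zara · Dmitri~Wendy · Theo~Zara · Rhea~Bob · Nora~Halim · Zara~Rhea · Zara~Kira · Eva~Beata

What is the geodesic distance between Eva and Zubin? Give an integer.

4

One shortest route is Eva – Beata – Wendy – Rhea – Zubin, which uses 4 edges, and at distance 3 from Eva we only reach {Dmitri, Rhea}, which does not include Zubin. So d(Eva,Zubin) = 4.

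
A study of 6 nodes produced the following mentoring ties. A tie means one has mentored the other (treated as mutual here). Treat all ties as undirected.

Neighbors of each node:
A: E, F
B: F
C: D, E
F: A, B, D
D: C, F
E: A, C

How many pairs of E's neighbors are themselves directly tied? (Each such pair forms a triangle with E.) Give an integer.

0

E's neighbors are A and C, but none of them are tied to each other, so no triangle contains E.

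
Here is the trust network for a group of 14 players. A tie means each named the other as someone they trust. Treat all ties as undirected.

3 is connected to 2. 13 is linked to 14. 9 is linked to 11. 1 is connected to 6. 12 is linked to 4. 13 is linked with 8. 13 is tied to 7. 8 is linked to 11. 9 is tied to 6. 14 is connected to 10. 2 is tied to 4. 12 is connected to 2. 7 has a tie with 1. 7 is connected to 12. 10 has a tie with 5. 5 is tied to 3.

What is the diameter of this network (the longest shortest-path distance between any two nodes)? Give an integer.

6

Eccentricity of each node (its greatest distance to any other): 1:5, 2:5, 3:6, 4:5, 5:6, 6:6, 7:4, 8:5, 9:6, 10:5, 11:6, 12:4, 13:4, 14:4.
The maximum eccentricity is 6, realized for instance by the pair 5–6 via 5 – 10 – 14 – 13 – 7 – 1 – 6. So the diameter is 6.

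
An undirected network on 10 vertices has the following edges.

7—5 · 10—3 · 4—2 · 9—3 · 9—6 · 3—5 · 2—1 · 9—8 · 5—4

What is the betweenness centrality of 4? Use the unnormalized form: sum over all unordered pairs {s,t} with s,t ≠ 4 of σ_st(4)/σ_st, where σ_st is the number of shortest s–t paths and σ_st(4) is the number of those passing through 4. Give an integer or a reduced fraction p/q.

Pairs whose geodesics pass through 4 — 1–6: 1; 1–7: 1; 1–8: 1; 1–9: 1; 1–10: 1; 1–5: 1; 1–3: 1; 6–2: 1; 7–2: 1; 8–2: 1; 9–2: 1; 10–2: 1; 5–2: 1; 2–3: 1.
All other pairs contribute 0.
Summing the contributions gives betweenness(4) = 14.

14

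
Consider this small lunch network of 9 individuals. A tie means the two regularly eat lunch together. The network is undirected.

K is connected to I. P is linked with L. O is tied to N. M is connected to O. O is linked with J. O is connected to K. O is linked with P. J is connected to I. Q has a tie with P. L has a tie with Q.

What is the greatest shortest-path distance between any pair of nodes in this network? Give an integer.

4

Eccentricity of each node (its greatest distance to any other): I:4, J:3, K:3, L:4, M:3, N:3, O:2, P:3, Q:4.
The maximum eccentricity is 4, realized for instance by the pair L–I via L – P – O – K – I. So the diameter is 4.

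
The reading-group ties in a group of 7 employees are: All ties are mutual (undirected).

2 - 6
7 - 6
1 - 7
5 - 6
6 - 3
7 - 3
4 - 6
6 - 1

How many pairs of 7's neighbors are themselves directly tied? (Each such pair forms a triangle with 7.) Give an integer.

7's neighbors: 1, 3, and 6.
Neighbor pairs that are themselves tied: 7–1–6; 7–3–6. Each forms one triangle with 7, for 2 in total.

2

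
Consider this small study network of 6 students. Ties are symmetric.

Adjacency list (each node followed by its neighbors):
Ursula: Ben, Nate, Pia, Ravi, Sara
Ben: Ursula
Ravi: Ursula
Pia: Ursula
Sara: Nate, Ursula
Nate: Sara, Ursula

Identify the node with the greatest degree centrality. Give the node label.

Degrees — Ben:1, Nate:2, Pia:1, Ravi:1, Sara:2, Ursula:5.
The maximum is 5, attained only by Ursula.

Ursula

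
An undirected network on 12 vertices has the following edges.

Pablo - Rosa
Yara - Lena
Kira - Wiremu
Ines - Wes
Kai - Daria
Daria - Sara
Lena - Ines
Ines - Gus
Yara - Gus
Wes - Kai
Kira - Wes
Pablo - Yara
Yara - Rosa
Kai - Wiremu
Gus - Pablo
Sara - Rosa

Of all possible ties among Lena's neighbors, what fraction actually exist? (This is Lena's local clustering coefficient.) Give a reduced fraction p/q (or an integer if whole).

0

Lena's neighbors: Ines and Yara (k = 2).
Possible neighbor pairs: C(2,2) = 1. Edges among them: none → e = 0.
Clustering(Lena) = 0/1.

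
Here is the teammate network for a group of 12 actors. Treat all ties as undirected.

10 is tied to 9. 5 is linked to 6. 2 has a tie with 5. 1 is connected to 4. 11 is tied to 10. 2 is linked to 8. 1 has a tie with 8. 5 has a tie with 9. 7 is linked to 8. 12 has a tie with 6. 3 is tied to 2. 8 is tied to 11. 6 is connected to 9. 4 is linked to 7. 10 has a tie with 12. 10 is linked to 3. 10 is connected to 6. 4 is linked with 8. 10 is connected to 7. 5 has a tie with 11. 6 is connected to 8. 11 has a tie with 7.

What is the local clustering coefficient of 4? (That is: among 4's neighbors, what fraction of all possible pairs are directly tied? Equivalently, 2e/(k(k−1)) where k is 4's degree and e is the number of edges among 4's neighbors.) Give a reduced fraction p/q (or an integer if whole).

2/3

4's neighbors: 1, 7, and 8 (k = 3).
Possible neighbor pairs: C(3,2) = 3. Edges among them: 1–8, 7–8 → e = 2.
Clustering(4) = 2/3.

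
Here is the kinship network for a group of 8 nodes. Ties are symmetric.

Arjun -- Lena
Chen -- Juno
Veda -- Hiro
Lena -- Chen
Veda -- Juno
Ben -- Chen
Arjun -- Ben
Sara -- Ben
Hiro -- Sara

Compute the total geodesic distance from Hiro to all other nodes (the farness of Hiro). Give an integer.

Distances from Hiro: Arjun:3, Ben:2, Chen:3, Juno:2, Lena:4, Sara:1, Veda:1.
Sum = 3 + 2 + 3 + 2 + 4 + 1 + 1 = 16.

16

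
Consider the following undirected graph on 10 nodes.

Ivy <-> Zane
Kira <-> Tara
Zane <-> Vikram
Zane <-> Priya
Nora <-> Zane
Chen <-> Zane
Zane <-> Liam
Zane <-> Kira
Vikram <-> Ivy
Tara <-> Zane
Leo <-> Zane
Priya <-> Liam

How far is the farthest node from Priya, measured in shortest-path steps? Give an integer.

Distances from Priya: Chen:2, Ivy:2, Kira:2, Leo:2, Liam:1, Nora:2, Tara:2, Vikram:2, Zane:1.
The largest is 2 (to Ivy, Leo, Kira, Tara, Vikram, Chen, and Nora), so the eccentricity of Priya is 2.

2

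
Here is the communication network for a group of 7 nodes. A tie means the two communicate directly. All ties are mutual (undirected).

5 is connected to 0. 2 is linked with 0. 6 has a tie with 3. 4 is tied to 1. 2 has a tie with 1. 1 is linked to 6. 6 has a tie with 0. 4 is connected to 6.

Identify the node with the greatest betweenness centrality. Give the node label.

6

Unnormalized betweenness of each node: 0:6, 1:2, 2:1, 3:0, 4:0, 5:0, 6:8.
6 has the largest value, 8, making it the main broker — the node through which the most shortest paths run.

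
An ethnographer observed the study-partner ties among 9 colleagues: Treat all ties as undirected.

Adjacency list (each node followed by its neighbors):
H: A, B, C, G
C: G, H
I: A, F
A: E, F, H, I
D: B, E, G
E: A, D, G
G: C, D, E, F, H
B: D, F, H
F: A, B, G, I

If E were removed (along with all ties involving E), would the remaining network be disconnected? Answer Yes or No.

Even without E, every remaining node can still reach every other (the residual graph is connected), so E is not a cut vertex.

No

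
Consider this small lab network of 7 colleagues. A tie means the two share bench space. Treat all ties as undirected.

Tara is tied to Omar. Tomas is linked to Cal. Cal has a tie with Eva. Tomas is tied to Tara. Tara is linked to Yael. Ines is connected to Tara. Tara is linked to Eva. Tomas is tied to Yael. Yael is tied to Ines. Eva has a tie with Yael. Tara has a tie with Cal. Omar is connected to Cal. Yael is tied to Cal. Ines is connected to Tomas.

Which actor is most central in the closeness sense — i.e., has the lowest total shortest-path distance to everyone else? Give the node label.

Tara

Farness (sum of distances to all others) for each node — Cal:7, Eva:9, Ines:9, Omar:10, Tara:6, Tomas:8, Yael:7.
The smallest farness is 6, for Tara, so Tara has the highest closeness.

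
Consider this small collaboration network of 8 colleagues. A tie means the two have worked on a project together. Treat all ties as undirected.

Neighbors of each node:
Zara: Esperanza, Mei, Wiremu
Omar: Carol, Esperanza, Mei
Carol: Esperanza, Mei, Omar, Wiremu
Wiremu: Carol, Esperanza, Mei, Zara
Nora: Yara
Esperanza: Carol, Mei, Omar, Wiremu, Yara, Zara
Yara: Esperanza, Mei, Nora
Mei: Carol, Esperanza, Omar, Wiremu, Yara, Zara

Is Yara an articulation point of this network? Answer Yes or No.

Yes

Removing Yara leaves {Nora} with no path to {Carol, Esperanza, Mei, Omar, Wiremu, and Zara}, so the network splits into 2 components. Yara is a cut vertex.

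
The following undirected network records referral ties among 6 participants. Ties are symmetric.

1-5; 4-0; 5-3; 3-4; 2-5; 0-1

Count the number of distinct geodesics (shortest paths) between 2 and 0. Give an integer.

The shortest distance is 3, and the only length-3 path is 2–5–1–0. So there is exactly 1 shortest path.

1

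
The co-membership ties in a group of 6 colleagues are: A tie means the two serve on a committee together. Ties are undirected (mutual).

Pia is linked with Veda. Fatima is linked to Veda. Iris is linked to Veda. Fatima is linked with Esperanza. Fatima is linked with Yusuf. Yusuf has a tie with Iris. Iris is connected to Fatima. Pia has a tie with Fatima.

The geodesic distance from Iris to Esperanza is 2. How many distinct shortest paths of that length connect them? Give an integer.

The shortest distance is 2, and the only length-2 path is Iris–Fatima–Esperanza. So there is exactly 1 shortest path.

1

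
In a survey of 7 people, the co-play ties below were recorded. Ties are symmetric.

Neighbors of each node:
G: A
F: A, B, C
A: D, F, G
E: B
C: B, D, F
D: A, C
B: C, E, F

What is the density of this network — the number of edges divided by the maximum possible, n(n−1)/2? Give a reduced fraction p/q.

There are 8 edges and 7 nodes, so the maximum possible is C(7,2) = 21.
Density = 8/21.

8/21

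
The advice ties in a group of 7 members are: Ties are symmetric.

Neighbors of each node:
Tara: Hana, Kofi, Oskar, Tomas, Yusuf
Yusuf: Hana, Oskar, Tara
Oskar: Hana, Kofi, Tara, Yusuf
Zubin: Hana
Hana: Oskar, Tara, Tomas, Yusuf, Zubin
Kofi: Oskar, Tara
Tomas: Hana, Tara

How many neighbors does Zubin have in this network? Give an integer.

Zubin is directly tied to Hana. That is 1 neighbor, so the degree of Zubin is 1.

1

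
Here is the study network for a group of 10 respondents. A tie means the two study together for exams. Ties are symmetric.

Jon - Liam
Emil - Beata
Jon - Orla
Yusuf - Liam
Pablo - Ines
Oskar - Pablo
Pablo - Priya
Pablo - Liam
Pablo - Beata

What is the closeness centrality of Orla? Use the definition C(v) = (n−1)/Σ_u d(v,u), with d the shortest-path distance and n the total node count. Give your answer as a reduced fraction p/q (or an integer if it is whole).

3/10

Distances from Orla: Beata:4, Emil:5, Ines:4, Jon:1, Liam:2, Oskar:4, Pablo:3, Priya:4, Yusuf:3. Sum = 30.
n = 10, so closeness = 9/30 = 3/10.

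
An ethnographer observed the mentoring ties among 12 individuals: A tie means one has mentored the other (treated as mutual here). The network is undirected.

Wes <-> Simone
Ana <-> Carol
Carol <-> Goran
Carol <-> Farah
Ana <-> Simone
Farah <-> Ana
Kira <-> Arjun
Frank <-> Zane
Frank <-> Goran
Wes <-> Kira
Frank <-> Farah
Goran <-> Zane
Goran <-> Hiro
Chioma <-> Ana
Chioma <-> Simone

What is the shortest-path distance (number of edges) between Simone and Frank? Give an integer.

3

One shortest route is Simone – Ana – Farah – Frank, which uses 3 edges, and at distance 2 from Simone we only reach {Carol, Farah, Kira}, which does not include Frank. So d(Simone,Frank) = 3.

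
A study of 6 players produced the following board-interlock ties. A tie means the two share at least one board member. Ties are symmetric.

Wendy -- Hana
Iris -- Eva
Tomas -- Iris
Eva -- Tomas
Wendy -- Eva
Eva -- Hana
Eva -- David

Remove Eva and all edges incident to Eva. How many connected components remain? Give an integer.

Without Eva, the remaining ties split the others into: {Iris, Tomas}; {Hana, Wendy}; {David}.
That's 3 separate components.

3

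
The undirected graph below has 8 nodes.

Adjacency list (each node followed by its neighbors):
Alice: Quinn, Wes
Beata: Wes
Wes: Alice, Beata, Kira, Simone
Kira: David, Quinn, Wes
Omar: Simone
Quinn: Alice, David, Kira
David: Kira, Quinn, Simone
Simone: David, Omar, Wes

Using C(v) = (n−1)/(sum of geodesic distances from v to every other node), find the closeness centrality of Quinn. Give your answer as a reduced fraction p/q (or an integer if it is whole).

Distances from Quinn: Alice:1, Beata:3, David:1, Kira:1, Omar:3, Simone:2, Wes:2. Sum = 13.
n = 8, so closeness = 7/13.

7/13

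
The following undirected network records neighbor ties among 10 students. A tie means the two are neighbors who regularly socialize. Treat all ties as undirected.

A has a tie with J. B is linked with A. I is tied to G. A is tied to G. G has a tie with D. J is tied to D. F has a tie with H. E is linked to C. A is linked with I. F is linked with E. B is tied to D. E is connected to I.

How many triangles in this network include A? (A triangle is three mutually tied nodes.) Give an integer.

A's neighbors: B, G, I, and J.
Neighbor pairs that are themselves tied: A–G–I. Each forms one triangle with A, for 1 in total.

1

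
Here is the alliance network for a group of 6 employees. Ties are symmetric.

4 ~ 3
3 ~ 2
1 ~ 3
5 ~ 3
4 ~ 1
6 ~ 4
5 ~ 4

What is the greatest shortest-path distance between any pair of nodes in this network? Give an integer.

3

Eccentricity of each node (its greatest distance to any other): 1:2, 2:3, 3:2, 4:2, 5:2, 6:3.
The maximum eccentricity is 3, realized for instance by the pair 6–2 via 6 – 4 – 3 – 2. So the diameter is 3.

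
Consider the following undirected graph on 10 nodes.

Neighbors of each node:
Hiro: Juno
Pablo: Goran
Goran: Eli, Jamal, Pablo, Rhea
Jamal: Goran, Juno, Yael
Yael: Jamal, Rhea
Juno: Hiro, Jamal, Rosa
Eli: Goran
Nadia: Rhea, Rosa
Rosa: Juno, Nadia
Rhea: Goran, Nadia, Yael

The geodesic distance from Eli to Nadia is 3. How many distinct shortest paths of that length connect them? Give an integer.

1

The shortest distance is 3, and the only length-3 path is Eli–Goran–Rhea–Nadia. So there is exactly 1 shortest path.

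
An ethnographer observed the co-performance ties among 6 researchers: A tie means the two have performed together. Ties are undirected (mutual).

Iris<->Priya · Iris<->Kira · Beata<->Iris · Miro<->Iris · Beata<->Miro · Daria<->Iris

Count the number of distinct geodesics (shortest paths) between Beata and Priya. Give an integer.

1

The shortest distance is 2, and the only length-2 path is Beata–Iris–Priya. So there is exactly 1 shortest path.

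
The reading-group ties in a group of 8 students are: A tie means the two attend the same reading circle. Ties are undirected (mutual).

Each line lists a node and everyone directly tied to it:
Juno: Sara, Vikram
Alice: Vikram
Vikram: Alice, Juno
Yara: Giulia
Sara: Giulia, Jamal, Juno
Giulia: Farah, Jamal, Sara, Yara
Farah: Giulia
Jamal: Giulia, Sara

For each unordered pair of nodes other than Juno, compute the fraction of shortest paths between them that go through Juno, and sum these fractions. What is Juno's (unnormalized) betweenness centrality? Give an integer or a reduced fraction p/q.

10

Pairs whose geodesics pass through Juno — Farah–Alice: 1; Farah–Vikram: 1; Giulia–Alice: 1; Giulia–Vikram: 1; Alice–Jamal: 1; Alice–Sara: 1; Alice–Yara: 1; Jamal–Vikram: 1; Sara–Vikram: 1; Vikram–Yara: 1.
All other pairs contribute 0.
Summing the contributions gives betweenness(Juno) = 10.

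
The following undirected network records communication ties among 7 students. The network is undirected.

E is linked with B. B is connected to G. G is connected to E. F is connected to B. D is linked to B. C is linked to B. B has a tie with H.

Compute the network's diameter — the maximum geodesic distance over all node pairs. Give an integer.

2

Eccentricity of each node (its greatest distance to any other): B:1, C:2, D:2, E:2, F:2, G:2, H:2.
The maximum eccentricity is 2, realized for instance by the pair D–C via D – B – C. So the diameter is 2.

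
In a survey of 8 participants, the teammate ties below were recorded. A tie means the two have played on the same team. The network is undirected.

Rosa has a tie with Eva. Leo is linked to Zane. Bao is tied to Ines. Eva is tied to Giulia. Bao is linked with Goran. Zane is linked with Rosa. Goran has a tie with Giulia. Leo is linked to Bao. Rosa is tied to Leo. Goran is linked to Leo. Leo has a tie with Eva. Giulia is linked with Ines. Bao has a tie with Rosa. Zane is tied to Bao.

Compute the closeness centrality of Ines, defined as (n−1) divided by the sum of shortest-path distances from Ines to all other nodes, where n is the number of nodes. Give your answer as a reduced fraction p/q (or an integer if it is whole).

Distances from Ines: Bao:1, Eva:2, Giulia:1, Goran:2, Leo:2, Rosa:2, Zane:2. Sum = 12.
n = 8, so closeness = 7/12.

7/12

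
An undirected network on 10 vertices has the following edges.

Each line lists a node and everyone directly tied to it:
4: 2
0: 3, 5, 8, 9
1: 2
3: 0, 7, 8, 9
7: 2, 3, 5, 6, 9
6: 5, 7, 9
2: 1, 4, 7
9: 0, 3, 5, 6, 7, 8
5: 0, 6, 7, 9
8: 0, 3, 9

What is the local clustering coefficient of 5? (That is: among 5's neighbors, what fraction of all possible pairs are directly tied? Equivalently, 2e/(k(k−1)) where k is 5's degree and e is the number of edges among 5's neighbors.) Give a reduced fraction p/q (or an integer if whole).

5's neighbors: 0, 6, 7, and 9 (k = 4).
Possible neighbor pairs: C(4,2) = 6. Edges among them: 0–9, 6–7, 6–9, 7–9 → e = 4.
Clustering(5) = 4/6 = 2/3.

2/3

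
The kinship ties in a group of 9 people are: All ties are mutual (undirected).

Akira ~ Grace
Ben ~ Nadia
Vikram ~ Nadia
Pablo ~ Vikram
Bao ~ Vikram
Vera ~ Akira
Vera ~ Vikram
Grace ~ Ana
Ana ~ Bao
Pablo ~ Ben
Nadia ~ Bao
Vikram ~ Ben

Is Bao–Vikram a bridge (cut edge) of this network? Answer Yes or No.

No

Even without that edge, Bao still reaches Vikram via Bao – Nadia – Vikram, so the network stays connected. Not a bridge.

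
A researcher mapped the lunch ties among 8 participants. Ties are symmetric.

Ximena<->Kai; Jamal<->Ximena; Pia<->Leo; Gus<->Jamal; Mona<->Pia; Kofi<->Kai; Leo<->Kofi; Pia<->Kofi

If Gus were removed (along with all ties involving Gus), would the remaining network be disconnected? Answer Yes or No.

Even without Gus, every remaining node can still reach every other (the residual graph is connected), so Gus is not a cut vertex.

No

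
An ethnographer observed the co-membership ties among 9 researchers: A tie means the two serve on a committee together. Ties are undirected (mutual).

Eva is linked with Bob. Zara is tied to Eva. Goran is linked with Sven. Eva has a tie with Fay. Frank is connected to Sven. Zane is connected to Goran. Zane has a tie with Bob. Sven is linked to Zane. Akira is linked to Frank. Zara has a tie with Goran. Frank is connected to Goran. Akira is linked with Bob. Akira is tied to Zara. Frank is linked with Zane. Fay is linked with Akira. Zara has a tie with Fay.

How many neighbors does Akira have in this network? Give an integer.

4

Akira is directly tied to Bob, Fay, Frank, and Zara. That is 4 neighbors, so the degree of Akira is 4.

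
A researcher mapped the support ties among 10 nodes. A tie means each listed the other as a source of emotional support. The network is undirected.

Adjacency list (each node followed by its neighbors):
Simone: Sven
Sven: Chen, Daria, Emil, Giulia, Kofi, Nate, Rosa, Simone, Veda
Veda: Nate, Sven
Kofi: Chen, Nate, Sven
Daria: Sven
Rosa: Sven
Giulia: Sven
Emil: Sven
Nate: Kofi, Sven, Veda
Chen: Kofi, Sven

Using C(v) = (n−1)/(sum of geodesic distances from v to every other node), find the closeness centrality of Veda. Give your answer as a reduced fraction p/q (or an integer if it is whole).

Distances from Veda: Chen:2, Daria:2, Emil:2, Giulia:2, Kofi:2, Nate:1, Rosa:2, Simone:2, Sven:1. Sum = 16.
n = 10, so closeness = 9/16.

9/16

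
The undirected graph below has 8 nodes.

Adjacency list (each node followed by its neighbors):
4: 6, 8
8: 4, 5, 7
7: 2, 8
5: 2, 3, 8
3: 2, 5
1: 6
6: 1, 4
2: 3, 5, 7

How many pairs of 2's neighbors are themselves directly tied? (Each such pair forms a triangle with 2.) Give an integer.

2's neighbors: 3, 5, and 7.
Neighbor pairs that are themselves tied: 2–3–5. Each forms one triangle with 2, for 1 in total.

1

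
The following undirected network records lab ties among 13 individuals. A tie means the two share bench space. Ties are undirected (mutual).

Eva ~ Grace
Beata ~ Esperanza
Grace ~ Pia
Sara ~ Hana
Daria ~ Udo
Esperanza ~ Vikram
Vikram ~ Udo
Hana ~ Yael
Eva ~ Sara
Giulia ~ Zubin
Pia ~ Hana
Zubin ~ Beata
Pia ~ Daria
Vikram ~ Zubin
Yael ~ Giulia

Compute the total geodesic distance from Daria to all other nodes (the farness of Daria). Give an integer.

Distances from Daria: Beata:4, Esperanza:3, Eva:3, Giulia:4, Grace:2, Hana:2, Pia:1, Sara:3, Udo:1, Vikram:2, Yael:3, Zubin:3.
Sum = 4 + 3 + 3 + 4 + 2 + 2 + 1 + 3 + 1 + 2 + 3 + 3 = 31.

31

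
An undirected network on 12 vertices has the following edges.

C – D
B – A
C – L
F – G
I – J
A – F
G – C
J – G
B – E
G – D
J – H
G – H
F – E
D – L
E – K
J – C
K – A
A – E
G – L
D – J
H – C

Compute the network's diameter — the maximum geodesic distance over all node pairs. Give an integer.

Eccentricity of each node (its greatest distance to any other): A:4, B:5, C:4, D:4, E:4, F:3, G:3, H:4, I:5, J:4, K:5, L:4.
The maximum eccentricity is 5, realized for instance by the pair B–I via B – A – F – G – J – I. So the diameter is 5.

5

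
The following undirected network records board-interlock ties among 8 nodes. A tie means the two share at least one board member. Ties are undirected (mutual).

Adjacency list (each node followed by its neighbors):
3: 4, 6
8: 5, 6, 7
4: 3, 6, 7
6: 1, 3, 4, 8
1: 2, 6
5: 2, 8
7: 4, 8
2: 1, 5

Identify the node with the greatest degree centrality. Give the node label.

Degrees — 1:2, 2:2, 3:2, 4:3, 5:2, 6:4, 7:2, 8:3.
The maximum is 4, attained only by 6.

6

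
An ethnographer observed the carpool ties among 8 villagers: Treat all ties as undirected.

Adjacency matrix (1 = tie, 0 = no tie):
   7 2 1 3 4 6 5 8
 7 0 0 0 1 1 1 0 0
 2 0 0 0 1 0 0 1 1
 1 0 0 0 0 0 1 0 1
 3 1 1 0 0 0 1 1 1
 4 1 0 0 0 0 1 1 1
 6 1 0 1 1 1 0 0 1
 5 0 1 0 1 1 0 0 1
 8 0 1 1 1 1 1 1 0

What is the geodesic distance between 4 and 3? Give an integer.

2

One shortest route is 4 – 7 – 3, which uses 2 edges, and 4 and 3 are not directly tied, so nothing shorter exists. So d(4,3) = 2.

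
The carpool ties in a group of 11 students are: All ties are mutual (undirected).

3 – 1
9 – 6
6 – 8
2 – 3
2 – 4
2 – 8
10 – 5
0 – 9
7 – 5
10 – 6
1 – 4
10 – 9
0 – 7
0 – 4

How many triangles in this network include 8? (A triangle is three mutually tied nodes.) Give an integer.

0

8's neighbors are 2 and 6, but none of them are tied to each other, so no triangle contains 8.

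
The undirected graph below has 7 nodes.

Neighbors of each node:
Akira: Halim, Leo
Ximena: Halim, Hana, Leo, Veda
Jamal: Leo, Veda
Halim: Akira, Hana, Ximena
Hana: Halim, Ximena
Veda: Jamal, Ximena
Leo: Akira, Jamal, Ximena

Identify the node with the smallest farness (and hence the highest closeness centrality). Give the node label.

Ximena

Farness (sum of distances to all others) for each node — Akira:11, Halim:10, Hana:11, Jamal:12, Leo:9, Veda:11, Ximena:8.
The smallest farness is 8, for Ximena, so Ximena has the highest closeness.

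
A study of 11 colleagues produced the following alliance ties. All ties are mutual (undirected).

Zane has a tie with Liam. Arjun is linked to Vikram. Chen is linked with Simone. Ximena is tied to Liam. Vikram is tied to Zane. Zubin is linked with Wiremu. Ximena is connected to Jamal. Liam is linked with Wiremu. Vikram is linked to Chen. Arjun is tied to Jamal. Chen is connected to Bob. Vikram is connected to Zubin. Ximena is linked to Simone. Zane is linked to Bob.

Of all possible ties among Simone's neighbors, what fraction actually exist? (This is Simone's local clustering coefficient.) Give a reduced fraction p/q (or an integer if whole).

Simone's neighbors: Chen and Ximena (k = 2).
Possible neighbor pairs: C(2,2) = 1. Edges among them: none → e = 0.
Clustering(Simone) = 0/1.

0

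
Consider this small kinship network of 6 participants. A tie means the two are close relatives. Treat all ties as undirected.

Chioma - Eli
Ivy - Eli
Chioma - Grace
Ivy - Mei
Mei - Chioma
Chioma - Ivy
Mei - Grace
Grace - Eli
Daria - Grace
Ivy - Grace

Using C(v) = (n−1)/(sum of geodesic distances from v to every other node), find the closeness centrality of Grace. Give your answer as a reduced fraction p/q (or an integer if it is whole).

Distances from Grace: Chioma:1, Daria:1, Eli:1, Ivy:1, Mei:1. Sum = 5.
n = 6, so closeness = 5/5 = 1.

1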